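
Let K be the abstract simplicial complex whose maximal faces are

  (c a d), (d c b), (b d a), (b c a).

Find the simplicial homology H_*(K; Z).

Take the total order a < b < c < d on the vertex set. Then K (dimension 2) consists of the simplices:

  0-simplices (4): a, b, c, d
  1-simplices (6): ab, ac, ad, bc, bd, cd
  2-simplices (4): abc, abd, acd, bcd

Hence C_0 ≅ Z^4, C_1 ≅ Z^6, C_2 ≅ Z^4.

Boundary ∂_1: C_1 → C_0 is given by ∂[p,q] = [q] − [p]. For instance
  ∂cd = d − c.
The resulting 4×6 matrix has rank 3, and its Smith normal form has invariant factors (1,1,1).

The boundary map ∂_2: C_2 → C_1 maps a triangle to the signed sum of its edges. For instance
  ∂acd = cd − ad + ac,
  ∂abc = bc − ac + ab.
The 6×4 boundary matrix has rank 3 and Smith normal form diag(1,1,1).

From H_k ≅ ker(∂_k) / im(∂_{k+1}) we obtain:

  H_0: rank C_0 − rank ∂_1 = 4 − 3 = 1, and the invariant factors of ∂_1 are all 1, so H_0 = Z.
  H_1: rank ker ∂_1 − rank ∂_2 = (6 − 3) − 3 = 0, and the invariant factors of ∂_2 are all 1, so H_1 = 0.
  H_2: rank ker ∂_2 − rank ∂_3 = (4 − 3) − 0 = 1, and there is no ∂_3, so H_2 = Z.

(K is a triangulation of the 2-sphere S^2.)

H_0 ≅ Z,  H_1 = 0,  H_2 ≅ Z.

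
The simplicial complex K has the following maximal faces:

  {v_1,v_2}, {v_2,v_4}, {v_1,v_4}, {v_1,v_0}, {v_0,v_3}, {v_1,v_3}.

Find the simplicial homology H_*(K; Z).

Take the total order v_0 < v_1 < v_2 < v_3 < v_4 on the vertex set. Then K (dimension 1) consists of the simplices:

  0-simplices (5): [v_0], [v_1], [v_2], [v_3], [v_4]
  1-simplices (6): [v_0,v_1], [v_0,v_3], [v_1,v_2], [v_1,v_3], [v_1,v_4], [v_2,v_4]

Hence C_0 ≅ Z^5, C_1 ≅ Z^6.

Boundary ∂_1: C_1 → C_0 is given by ∂[p,q] = [q] − [p].
As a 5×6 matrix over Z this has rank 4, with invariant factors (1,1,1,1).

From H_k ≅ ker(∂_k) / im(∂_{k+1}) we obtain:

  H_0: rank C_0 − rank ∂_1 = 5 − 4 = 1, and the invariant factors of ∂_1 are all 1, so H_0 = Z.
  H_1: rank ker ∂_1 − rank ∂_2 = (6 − 4) − 0 = 2, and there is no ∂_2, so H_1 = Z^2.

H_0 ≅ Z,  H_1 ≅ Z^2.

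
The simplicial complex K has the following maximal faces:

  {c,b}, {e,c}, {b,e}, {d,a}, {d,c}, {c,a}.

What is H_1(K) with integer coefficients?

We work with the vertex ordering a < b < c < d < e. The simplices of K, each written with vertices in increasing order, are:

  0-simplices (5): a, b, c, d, e
  1-simplices (6): ac, ad, bc, be, cd, ce

giving chain groups C_0 ≅ Z^5, C_1 ≅ Z^6.

The boundary map ∂_1: C_1 → C_0 sends each edge [p,q] (with p < q) to q − p. For instance
  ∂cd = d − c.
The 5×6 boundary matrix has rank 4 and Smith normal form diag(1,1,1,1).

Reading off H_k = ker ∂_k / im ∂_{k+1}:

  H_1: rank ker ∂_1 − rank ∂_2 = (6 − 4) − 0 = 2, and there is no ∂_2, so H_1 ≅ Z^2.

H_1 = Z^2.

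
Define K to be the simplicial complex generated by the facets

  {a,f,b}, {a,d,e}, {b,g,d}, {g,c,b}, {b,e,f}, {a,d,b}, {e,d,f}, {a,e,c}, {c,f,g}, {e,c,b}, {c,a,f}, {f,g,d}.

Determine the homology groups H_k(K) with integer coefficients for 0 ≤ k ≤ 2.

Order the vertices as a < b < c < d < e < f < g. Listing each simplex with vertices in this order, K has dimension 2 with simplices:

  0-simplices (7): a, b, c, d, e, f, g
  1-simplices (18): ab, ac, ad, ae, af, bc, bd, be, bf, bg, ce, cf, cg, de, df, dg, ef, fg
  2-simplices (12): abd, abf, ace, acf, ade, bce, bcg, bdg, bef, cfg, def, dfg

giving chain groups C_0 ≅ Z^7, C_1 ≅ Z^18, C_2 ≅ Z^12.

The boundary map ∂_1: C_1 → C_0 is given by ∂[p,q] = [q] − [p]. For instance
  ∂ef = f − e.
As a 7×18 matrix over Z this has rank 6, with invariant factors (1,1,1,1,1,1).

∂_2: C_2 → C_1 acts by ∂[p,q,r] = [q,r] − [p,r] + [p,q]. For instance
  ∂def = ef − df + de,
  ∂abd = bd − ad + ab.
The resulting 18×12 matrix has rank 12, and its Smith normal form has invariant factors (1,1,1,1,1,1,1,1,1,1,1,2).

Now H_k = ker ∂_k / im ∂_{k+1}, so:

  H_0: rank C_0 − rank ∂_1 = 7 − 6 = 1, and the invariant factors of ∂_1 are all 1, so H_0 ≅ Z.
  H_1: rank ker ∂_1 − rank ∂_2 = (18 − 6) − 12 = 0, and ∂_2 has invariant factor 2 > 1, so H_1 ≅ Z_2.
  H_2: rank ker ∂_2 − rank ∂_3 = (12 − 12) − 0 = 0, and there is no ∂_3, so H_2 ≅ 0.

(K is a triangulation of the real projective plane RP^2.)

H_0 ≅ Z,  H_1 ≅ Z_2,  H_2 = 0.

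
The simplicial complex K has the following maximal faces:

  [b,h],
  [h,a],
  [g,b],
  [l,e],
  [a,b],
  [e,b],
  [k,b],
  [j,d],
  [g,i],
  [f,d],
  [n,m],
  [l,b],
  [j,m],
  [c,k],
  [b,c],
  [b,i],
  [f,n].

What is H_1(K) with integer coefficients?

Order the vertices as a < b < c < d < e < f < g < h < i < j < k < l < m < n. Listing each simplex with vertices in this order, K has dimension 1 with simplices:

  0-simplices (14): a, b, c, d, e, f, g, h, i, j, k, l, m, n
  1-simplices (17): ab, ah, bc, be, bg, bh, bi, bk, bl, ck, df, dj, el, fn, gi, jm, mn

so the chain groups are C_0 ≅ Z^14, C_1 ≅ Z^17.

Boundary ∂_1: C_1 → C_0 maps an edge to its endpoints' difference, ∂[p,q] = q − p.
The resulting 14×17 matrix has rank 12, and its Smith normal form has invariant factors (1,1,1,1,1,1,1,1,1,1,1,1).

From H_k ≅ ker(∂_k) / im(∂_{k+1}) we obtain:

  H_1: rank ker ∂_1 − rank ∂_2 = (17 − 12) − 0 = 5, and there is no ∂_2, so H_1 ≅ Z^5.

H_1 ≅ Z^5.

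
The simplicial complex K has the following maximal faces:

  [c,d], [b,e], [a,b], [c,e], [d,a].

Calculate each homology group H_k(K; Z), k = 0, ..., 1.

H_0 = Z,  H_1 = Z.

Take the total order a < b < c < d < e on the vertex set. Then K (dimension 1) consists of the simplices:

  0-simplices (5): a, b, c, d, e
  1-simplices (5): ab, ad, be, cd, ce

Hence C_0 ≅ Z^5, C_1 ≅ Z^5.

The boundary map ∂_1: C_1 → C_0 maps an edge to its endpoints' difference, ∂[p,q] = q − p. For instance
  ∂ce = e − c.
As a 5×5 matrix over Z this has rank 4, with invariant factors (1,1,1,1).

Reading off H_k = ker ∂_k / im ∂_{k+1}:

  H_0: rank C_0 − rank ∂_1 = 5 − 4 = 1, and the invariant factors of ∂_1 are all 1, so H_0 ≅ Z.
  H_1: rank ker ∂_1 − rank ∂_2 = (5 − 4) − 0 = 1, and there is no ∂_2, so H_1 ≅ Z.

As a check, the Euler characteristic is 5 − 5 = 0, which agrees with 1 − 1 = 0.
(K is a triangulation of the circle S^1.)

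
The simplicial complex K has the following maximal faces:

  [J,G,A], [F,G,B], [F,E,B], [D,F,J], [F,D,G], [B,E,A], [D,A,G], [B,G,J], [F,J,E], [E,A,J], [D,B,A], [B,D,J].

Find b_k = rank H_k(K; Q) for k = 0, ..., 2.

b_0 = 1, b_1 = 0, b_2 = 0.

Order the vertices as A < B < D < E < F < G < J. Listing each simplex with vertices in this order, K has dimension 2 with simplices:

  0-simplices (7): A, B, D, E, F, G, J
  1-simplices (18): AB, AD, AE, AG, AJ, BD, BE, BF, BG, BJ, DF, DG, DJ, EF, EJ, FG, FJ, GJ
  2-simplices (12): ABD, ABE, ADG, AEJ, AGJ, BDJ, BEF, BFG, BGJ, DFG, DFJ, EFJ

Hence C_0 ≅ Z^7, C_1 ≅ Z^18, C_2 ≅ Z^12.

The boundary map ∂_1: C_1 → C_0 sends each edge [p,q] (with p < q) to q − p. For instance
  ∂DJ = J − D.
As a 7×18 matrix over Z this has rank 6, with invariant factors (1,1,1,1,1,1).

The boundary map ∂_2: C_2 → C_1 acts by ∂[p,q,r] = [q,r] − [p,r] + [p,q]. For instance
  ∂ABD = BD − AD + AB,
  ∂EFJ = FJ − EJ + EF.
The 18×12 boundary matrix has rank 12 and Smith normal form diag(1,1,1,1,1,1,1,1,1,1,1,2).

From H_k ≅ ker(∂_k) / im(∂_{k+1}) we obtain:

  H_0: rank C_0 − rank ∂_1 = 7 − 6 = 1, and the invariant factors of ∂_1 are all 1, so H_0 = Z.
  H_1: rank ker ∂_1 − rank ∂_2 = (18 − 6) − 12 = 0, and ∂_2 has invariant factor 2 > 1, so H_1 = Z/2Z.
  H_2: rank ker ∂_2 − rank ∂_3 = (12 − 12) − 0 = 0, and there is no ∂_3, so H_2 = 0.

As a check, the Euler characteristic is 7 − 18 + 12 = 1, which agrees with 1 − 0 + 0 = 1.

Hence the Betti numbers are b_0 = 1, b_1 = 0, b_2 = 0.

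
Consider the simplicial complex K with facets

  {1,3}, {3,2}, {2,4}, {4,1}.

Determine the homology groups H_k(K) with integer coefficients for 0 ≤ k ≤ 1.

We work with the vertex ordering 1 < 2 < 3 < 4. The simplices of K, each written with vertices in increasing order, are:

  0-simplices (4): [1], [2], [3], [4]
  1-simplices (4): [1,3], [1,4], [2,3], [2,4]

giving chain groups C_0 ≅ Z^4, C_1 ≅ Z^4.

∂_1: C_1 → C_0 sends each edge [p,q] (with p < q) to q − p.
As a 4×4 matrix over Z this has rank 3, with invariant factors (1,1,1).

Now H_k = ker ∂_k / im ∂_{k+1}, so:

  H_0: rank C_0 − rank ∂_1 = 4 − 3 = 1, and the invariant factors of ∂_1 are all 1, so H_0 = Z.
  H_1: rank ker ∂_1 − rank ∂_2 = (4 − 3) − 0 = 1, and there is no ∂_2, so H_1 = Z.

As a check, the Euler characteristic is 4 − 4 = 0, which agrees with 1 − 1 = 0.

H_0 = Z,  H_1 = Z.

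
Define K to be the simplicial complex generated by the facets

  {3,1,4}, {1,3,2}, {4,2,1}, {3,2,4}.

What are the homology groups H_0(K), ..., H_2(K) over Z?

Order the vertices as 1 < 2 < 3 < 4. Listing each simplex with vertices in this order, K has dimension 2 with simplices:

  0-simplices (4): [1], [2], [3], [4]
  1-simplices (6): [1,2], [1,3], [1,4], [2,3], [2,4], [3,4]
  2-simplices (4): [1,2,3], [1,2,4], [1,3,4], [2,3,4]

Hence C_0 ≅ Z^4, C_1 ≅ Z^6, C_2 ≅ Z^4.

The boundary map ∂_1: C_1 → C_0 is given by ∂[p,q] = [q] − [p].
As a 4×6 matrix over Z this has rank 3, with invariant factors (1,1,1).

The boundary map ∂_2: C_2 → C_1 acts by ∂[p,q,r] = [q,r] − [p,r] + [p,q]. For instance
  ∂[1,2,3] = [2,3] − [1,3] + [1,2],
  ∂[2,3,4] = [3,4] − [2,4] + [2,3].
As a 6×4 matrix over Z this has rank 3, with invariant factors (1,1,1).

Reading off H_k = ker ∂_k / im ∂_{k+1}:

  H_0: rank C_0 − rank ∂_1 = 4 − 3 = 1, and the invariant factors of ∂_1 are all 1, so H_0 ≅ Z.
  H_1: rank ker ∂_1 − rank ∂_2 = (6 − 3) − 3 = 0, and the invariant factors of ∂_2 are all 1, so H_1 ≅ 0.
  H_2: rank ker ∂_2 − rank ∂_3 = (4 − 3) − 0 = 1, and there is no ∂_3, so H_2 ≅ Z.

As a check, the Euler characteristic is 4 − 6 + 4 = 2, which agrees with 1 − 0 + 1 = 2.

H_0 ≅ Z,  H_1 = 0,  H_2 ≅ Z.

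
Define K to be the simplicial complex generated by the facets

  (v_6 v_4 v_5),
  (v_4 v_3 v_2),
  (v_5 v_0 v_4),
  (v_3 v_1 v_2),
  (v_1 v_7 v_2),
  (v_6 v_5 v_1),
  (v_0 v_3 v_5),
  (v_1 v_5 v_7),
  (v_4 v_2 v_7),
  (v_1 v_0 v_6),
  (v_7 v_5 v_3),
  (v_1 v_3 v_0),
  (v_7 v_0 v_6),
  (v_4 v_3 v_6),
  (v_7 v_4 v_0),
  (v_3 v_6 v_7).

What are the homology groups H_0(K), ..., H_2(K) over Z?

Fix the vertex order v_0 < v_1 < v_2 < v_3 < v_4 < v_5 < v_6 < v_7 and write every simplex with vertices in increasing order. Then dim K = 2 and the simplices of K are:

  0-simplices (8): [v_0], [v_1], [v_2], [v_3], [v_4], [v_5], [v_6], [v_7]
  1-simplices (24): (24 of them)
  2-simplices (16): (16 of them)

Hence C_0 ≅ Z^8, C_1 ≅ Z^24, C_2 ≅ Z^16.

Boundary ∂_1: C_1 → C_0 sends each edge [p,q] (with p < q) to q − p.
As a 8×24 matrix over Z this has rank 7, with invariant factors (1,1,1,1,1,1,1).

Boundary ∂_2: C_2 → C_1 maps a triangle to the signed sum of its edges. For instance
  ∂[v_3,v_4,v_6] = [v_4,v_6] − [v_3,v_6] + [v_3,v_4],
  ∂[v_2,v_4,v_7] = [v_4,v_7] − [v_2,v_7] + [v_2,v_4].
The resulting 24×16 matrix has rank 15, and its Smith normal form has invariant factors (1,1,1,1,1,1,1,1,1,1,1,1,1,1,1).

Now H_k = ker ∂_k / im ∂_{k+1}, so:

  H_0: rank C_0 − rank ∂_1 = 8 − 7 = 1, and the invariant factors of ∂_1 are all 1, so H_0 ≅ Z.
  H_1: rank ker ∂_1 − rank ∂_2 = (24 − 7) − 15 = 2, and the invariant factors of ∂_2 are all 1, so H_1 ≅ Z^2.
  H_2: rank ker ∂_2 − rank ∂_3 = (16 − 15) − 0 = 1, and there is no ∂_3, so H_2 ≅ Z.

(K is a triangulation of the torus T^2.)

H_0 = Z,  H_1 = Z^2,  H_2 = Z.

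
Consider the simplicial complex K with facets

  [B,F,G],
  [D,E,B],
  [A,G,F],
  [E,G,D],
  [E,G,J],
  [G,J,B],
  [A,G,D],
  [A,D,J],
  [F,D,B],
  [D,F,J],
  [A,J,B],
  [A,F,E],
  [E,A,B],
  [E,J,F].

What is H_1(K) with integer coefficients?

Fix the vertex order A < B < D < E < F < G < J and write every simplex with vertices in increasing order. Then dim K = 2 and the simplices of K are:

  0-simplices (7): A, B, D, E, F, G, J
  1-simplices (21): AB, AD, AE, AF, AG, AJ, BD, BE, BF, BG, BJ, DE, DF, DG, DJ, EF, EG, EJ, FG, FJ, GJ
  2-simplices (14): ABE, ABJ, ADG, ADJ, AEF, AFG, BDE, BDF, BFG, BGJ, DEG, DFJ, EFJ, EGJ

so the chain groups are C_0 ≅ Z^7, C_1 ≅ Z^21, C_2 ≅ Z^14.

Boundary ∂_1: C_1 → C_0 is given by ∂[p,q] = [q] − [p]. For instance
  ∂DE = E − D.
The 7×21 boundary matrix has rank 6 and Smith normal form diag(1,1,1,1,1,1).

The boundary map ∂_2: C_2 → C_1 sends each 2-simplex [p,q,r] to [q,r] − [p,r] + [p,q]. For instance
  ∂ABJ = BJ − AJ + AB,
  ∂ADJ = DJ − AJ + AD.
This gives a 21×14 integer matrix of rank 13; reducing to Smith normal form yields diagonal entries (1,1,1,1,1,1,1,1,1,1,1,1,1).

Reading off H_k = ker ∂_k / im ∂_{k+1}:

  H_1: rank ker ∂_1 − rank ∂_2 = (21 − 6) − 13 = 2, and the invariant factors of ∂_2 are all 1, so H_1 ≅ Z^2.

H_1 = Z^2.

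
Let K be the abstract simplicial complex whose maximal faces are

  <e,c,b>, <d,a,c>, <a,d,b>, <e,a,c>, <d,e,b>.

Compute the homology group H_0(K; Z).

Take the total order a < b < c < d < e on the vertex set. Then K (dimension 2) consists of the simplices:

  0-simplices (5): a, b, c, d, e
  1-simplices (10): ab, ac, ad, ae, bc, bd, be, cd, ce, de
  2-simplices (5): abd, acd, ace, bce, bde

Hence C_0 ≅ Z^5, C_1 ≅ Z^10, C_2 ≅ Z^5.

The boundary map ∂_1: C_1 → C_0 maps an edge to its endpoints' difference, ∂[p,q] = q − p. For instance
  ∂bc = c − b.
The 5×10 boundary matrix has rank 4 and Smith normal form diag(1,1,1,1).

∂_2: C_2 → C_1 sends each 2-simplex [p,q,r] to [q,r] − [p,r] + [p,q]. For instance
  ∂ace = ce − ae + ac,
  ∂abd = bd − ad + ab.
The 10×5 boundary matrix has rank 5 and Smith normal form diag(1,1,1,1,1).

Computing H_k = (kernel of ∂_k) / (image of ∂_{k+1}):

  H_0: rank C_0 − rank ∂_1 = 5 − 4 = 1, and the invariant factors of ∂_1 are all 1, so H_0 = Z.

H_0 = Z.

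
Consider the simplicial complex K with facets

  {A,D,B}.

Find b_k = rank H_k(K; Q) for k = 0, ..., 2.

Fix the vertex order A < B < D and write every simplex with vertices in increasing order. Then dim K = 2 and the simplices of K are:

  0-simplices (3): A, B, D
  1-simplices (3): AB, AD, BD
  2-simplices (1): ABD

so the chain groups are C_0 ≅ Z^3, C_1 ≅ Z^3, C_2 ≅ Z^1.

∂_1: C_1 → C_0 sends each edge [p,q] (with p < q) to q − p. For instance
  ∂BD = D − B.
The resulting 3×3 matrix has rank 2, and its Smith normal form has invariant factors (1,1).

∂_2: C_2 → C_1 sends each 2-simplex [p,q,r] to [q,r] − [p,r] + [p,q]. For instance
  ∂ABD = BD − AD + AB.
This gives a 3×1 integer matrix of rank 1; reducing to Smith normal form yields diagonal entries (1).

Reading off H_k = ker ∂_k / im ∂_{k+1}:

  H_0: rank C_0 − rank ∂_1 = 3 − 2 = 1, and the invariant factors of ∂_1 are all 1, so H_0 ≅ Z.
  H_1: rank ker ∂_1 − rank ∂_2 = (3 − 2) − 1 = 0, and the invariant factors of ∂_2 are all 1, so H_1 ≅ 0.
  H_2: rank ker ∂_2 − rank ∂_3 = (1 − 1) − 0 = 0, and there is no ∂_3, so H_2 ≅ 0.

As a check, the Euler characteristic is 3 − 3 + 1 = 1, which agrees with 1 − 0 + 0 = 1.

Hence the Betti numbers are b_0 = 1, b_1 = 0, b_2 = 0.

b_0 = 1, b_1 = 0, b_2 = 0.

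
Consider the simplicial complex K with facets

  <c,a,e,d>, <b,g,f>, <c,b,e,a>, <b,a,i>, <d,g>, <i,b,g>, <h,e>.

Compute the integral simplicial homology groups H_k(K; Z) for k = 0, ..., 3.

H_0 = Z,  H_1 = Z,  H_2 = 0,  H_3 = 0.

Order the vertices as a < b < c < d < e < f < g < h < i. Listing each simplex with vertices in this order, K has dimension 3 with simplices:

  0-simplices (9): a, b, c, d, e, f, g, h, i
  1-simplices (17): ab, ac, ad, ae, ai, bc, be, bf, bg, bi, cd, ce, de, dg, eh, fg, gi
  2-simplices (10): abc, abe, abi, acd, ace, ade, bce, bfg, bgi, cde
  3-simplices (2): abce, acde

giving chain groups C_0 ≅ Z^9, C_1 ≅ Z^17, C_2 ≅ Z^10, C_3 ≅ Z^2.

∂_1: C_1 → C_0 sends each edge [p,q] (with p < q) to q − p.
The 9×17 boundary matrix has rank 8 and Smith normal form diag(1,1,1,1,1,1,1,1).

Boundary ∂_2: C_2 → C_1 sends each 2-simplex [p,q,r] to [q,r] − [p,r] + [p,q]. For instance
  ∂bce = ce − be + bc,
  ∂abc = bc − ac + ab.
The 17×10 boundary matrix has rank 8 and Smith normal form diag(1,1,1,1,1,1,1,1).

∂_3: C_3 → C_2 sends each 3-simplex σ to the alternating sum Σ_i (−1)^i (σ with its i-th vertex removed). For instance
  ∂acde = cde − ade + ace − acd,
  ∂abce = bce − ace + abe − abc.
The resulting 10×2 matrix has rank 2, and its Smith normal form has invariant factors (1,1).

Reading off H_k = ker ∂_k / im ∂_{k+1}:

  H_0: rank C_0 − rank ∂_1 = 9 − 8 = 1, and the invariant factors of ∂_1 are all 1, so H_0 = Z.
  H_1: rank ker ∂_1 − rank ∂_2 = (17 − 8) − 8 = 1, and the invariant factors of ∂_2 are all 1, so H_1 = Z.
  H_2: rank ker ∂_2 − rank ∂_3 = (10 − 8) − 2 = 0, and the invariant factors of ∂_3 are all 1, so H_2 = 0.
  H_3: rank ker ∂_3 − rank ∂_4 = (2 − 2) − 0 = 0, and there is no ∂_4, so H_3 = 0.

As a check, the Euler characteristic is 9 − 17 + 10 − 2 = 0, which agrees with 1 − 1 + 0 − 0 = 0.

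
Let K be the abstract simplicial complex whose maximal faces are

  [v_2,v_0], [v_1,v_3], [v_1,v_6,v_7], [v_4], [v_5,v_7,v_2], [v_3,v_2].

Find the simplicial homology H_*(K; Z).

Take the total order v_0 < v_1 < v_2 < v_3 < v_4 < v_5 < v_6 < v_7 on the vertex set. Then K (dimension 2) consists of the simplices:

  0-simplices (8): [v_0], [v_1], [v_2], [v_3], [v_4], [v_5], [v_6], [v_7]
  1-simplices (9): [v_0,v_2], [v_1,v_3], [v_1,v_6], [v_1,v_7], [v_2,v_3], [v_2,v_5], [v_2,v_7], [v_5,v_7], [v_6,v_7]
  2-simplices (2): [v_1,v_6,v_7], [v_2,v_5,v_7]

giving chain groups C_0 ≅ Z^8, C_1 ≅ Z^9, C_2 ≅ Z^2.

∂_1: C_1 → C_0 maps an edge to its endpoints' difference, ∂[p,q] = q − p. For instance
  ∂[v_2,v_7] = [v_7] − [v_2].
This gives a 8×9 integer matrix of rank 6; reducing to Smith normal form yields diagonal entries (1,1,1,1,1,1).

Boundary ∂_2: C_2 → C_1 acts by ∂[p,q,r] = [q,r] − [p,r] + [p,q]. For instance
  ∂[v_1,v_6,v_7] = [v_6,v_7] − [v_1,v_7] + [v_1,v_6],
  ∂[v_2,v_5,v_7] = [v_5,v_7] − [v_2,v_7] + [v_2,v_5].
This gives a 9×2 integer matrix of rank 2; reducing to Smith normal form yields diagonal entries (1,1).

From H_k ≅ ker(∂_k) / im(∂_{k+1}) we obtain:

  H_0: rank C_0 − rank ∂_1 = 8 − 6 = 2, and the invariant factors of ∂_1 are all 1, so H_0 = Z^2.
  H_1: rank ker ∂_1 − rank ∂_2 = (9 − 6) − 2 = 1, and the invariant factors of ∂_2 are all 1, so H_1 = Z.
  H_2: rank ker ∂_2 − rank ∂_3 = (2 − 2) − 0 = 0, and there is no ∂_3, so H_2 = 0.

As a check, the Euler characteristic is 8 − 9 + 2 = 1, which agrees with 2 − 1 + 0 = 1.

H_0 = Z^2,  H_1 = Z,  H_2 = 0.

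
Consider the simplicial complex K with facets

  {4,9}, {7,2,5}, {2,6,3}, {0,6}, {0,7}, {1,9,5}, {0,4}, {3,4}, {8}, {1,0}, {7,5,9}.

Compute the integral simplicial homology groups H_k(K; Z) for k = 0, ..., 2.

H_0 ≅ Z^2,  H_1 ≅ Z^4,  H_2 = 0.

Order the vertices as 0 < 1 < 2 < 3 < 4 < 5 < 6 < 7 < 8 < 9. Listing each simplex with vertices in this order, K has dimension 2 with simplices:

  0-simplices (10): [0], [1], [2], [3], [4], [5], [6], [7], [8], [9]
  1-simplices (16): [0,1], [0,4], [0,6], [0,7], [1,5], [1,9], [2,3], [2,5], [2,6], [2,7], [3,4], [3,6], [4,9], [5,7], [5,9], [7,9]
  2-simplices (4): [1,5,9], [2,3,6], [2,5,7], [5,7,9]

giving chain groups C_0 ≅ Z^10, C_1 ≅ Z^16, C_2 ≅ Z^4.

∂_1: C_1 → C_0 sends each edge [p,q] (with p < q) to q − p. For instance
  ∂[5,9] = [9] − [5].
The resulting 10×16 matrix has rank 8, and its Smith normal form has invariant factors (1,1,1,1,1,1,1,1).

Boundary ∂_2: C_2 → C_1 sends each 2-simplex [p,q,r] to [q,r] − [p,r] + [p,q]. For instance
  ∂[1,5,9] = [5,9] − [1,9] + [1,5],
  ∂[2,5,7] = [5,7] − [2,7] + [2,5].
The resulting 16×4 matrix has rank 4, and its Smith normal form has invariant factors (1,1,1,1).

From H_k ≅ ker(∂_k) / im(∂_{k+1}) we obtain:

  H_0: rank C_0 − rank ∂_1 = 10 − 8 = 2, and the invariant factors of ∂_1 are all 1, so H_0 = Z^2.
  H_1: rank ker ∂_1 − rank ∂_2 = (16 − 8) − 4 = 4, and the invariant factors of ∂_2 are all 1, so H_1 = Z^4.
  H_2: rank ker ∂_2 − rank ∂_3 = (4 − 4) − 0 = 0, and there is no ∂_3, so H_2 = 0.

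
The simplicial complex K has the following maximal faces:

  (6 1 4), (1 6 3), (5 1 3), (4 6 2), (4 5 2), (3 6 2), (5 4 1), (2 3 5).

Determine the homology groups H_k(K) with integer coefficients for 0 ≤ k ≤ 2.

H_0 ≅ Z,  H_1 = 0,  H_2 ≅ Z.

Take the total order 1 < 2 < 3 < 4 < 5 < 6 on the vertex set. Then K (dimension 2) consists of the simplices:

  0-simplices (6): [1], [2], [3], [4], [5], [6]
  1-simplices (12): [1,3], [1,4], [1,5], [1,6], [2,3], [2,4], [2,5], [2,6], [3,5], [3,6], [4,5], [4,6]
  2-simplices (8): [1,3,5], [1,3,6], [1,4,5], [1,4,6], [2,3,5], [2,3,6], [2,4,5], [2,4,6]

giving chain groups C_0 ≅ Z^6, C_1 ≅ Z^12, C_2 ≅ Z^8.

∂_1: C_1 → C_0 maps an edge to its endpoints' difference, ∂[p,q] = q − p. For instance
  ∂[4,5] = [5] − [4].
As a 6×12 matrix over Z this has rank 5, with invariant factors (1,1,1,1,1).

The boundary map ∂_2: C_2 → C_1 sends each 2-simplex [p,q,r] to [q,r] − [p,r] + [p,q]. For instance
  ∂[2,4,5] = [4,5] − [2,5] + [2,4],
  ∂[2,4,6] = [4,6] − [2,6] + [2,4].
The 12×8 boundary matrix has rank 7 and Smith normal form diag(1,1,1,1,1,1,1).

Computing H_k = (kernel of ∂_k) / (image of ∂_{k+1}):

  H_0: rank C_0 − rank ∂_1 = 6 − 5 = 1, and the invariant factors of ∂_1 are all 1, so H_0 = Z.
  H_1: rank ker ∂_1 − rank ∂_2 = (12 − 5) − 7 = 0, and the invariant factors of ∂_2 are all 1, so H_1 = 0.
  H_2: rank ker ∂_2 − rank ∂_3 = (8 − 7) − 0 = 1, and there is no ∂_3, so H_2 = Z.

As a check, the Euler characteristic is 6 − 12 + 8 = 2, which agrees with 1 − 0 + 1 = 2.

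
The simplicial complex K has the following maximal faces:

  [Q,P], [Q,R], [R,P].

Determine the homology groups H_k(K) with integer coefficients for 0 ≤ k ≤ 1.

We work with the vertex ordering P < Q < R. The simplices of K, each written with vertices in increasing order, are:

  0-simplices (3): P, Q, R
  1-simplices (3): PQ, PR, QR

giving chain groups C_0 ≅ Z^3, C_1 ≅ Z^3.

The boundary map ∂_1: C_1 → C_0 maps an edge to its endpoints' difference, ∂[p,q] = q − p. For instance
  ∂PQ = Q − P.
The resulting 3×3 matrix has rank 2, and its Smith normal form has invariant factors (1,1).

Computing H_k = (kernel of ∂_k) / (image of ∂_{k+1}):

  H_0: rank C_0 − rank ∂_1 = 3 − 2 = 1, and the invariant factors of ∂_1 are all 1, so H_0 = Z.
  H_1: rank ker ∂_1 − rank ∂_2 = (3 − 2) − 0 = 1, and there is no ∂_2, so H_1 = Z.

H_0 ≅ Z,  H_1 ≅ Z.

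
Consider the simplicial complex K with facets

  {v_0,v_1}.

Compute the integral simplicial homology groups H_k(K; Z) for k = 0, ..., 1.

We work with the vertex ordering v_0 < v_1. The simplices of K, each written with vertices in increasing order, are:

  0-simplices (2): [v_0], [v_1]
  1-simplices (1): [v_0,v_1]

Hence C_0 ≅ Z^2, C_1 ≅ Z^1.

Boundary ∂_1: C_1 → C_0 sends each edge [p,q] (with p < q) to q − p.
As a 2×1 matrix over Z this has rank 1, with invariant factors (1).

Computing H_k = (kernel of ∂_k) / (image of ∂_{k+1}):

  H_0: rank C_0 − rank ∂_1 = 2 − 1 = 1, and the invariant factors of ∂_1 are all 1, so H_0 ≅ Z.
  H_1: rank ker ∂_1 − rank ∂_2 = (1 − 1) − 0 = 0, and there is no ∂_2, so H_1 ≅ 0.

H_0 ≅ Z,  H_1 = 0.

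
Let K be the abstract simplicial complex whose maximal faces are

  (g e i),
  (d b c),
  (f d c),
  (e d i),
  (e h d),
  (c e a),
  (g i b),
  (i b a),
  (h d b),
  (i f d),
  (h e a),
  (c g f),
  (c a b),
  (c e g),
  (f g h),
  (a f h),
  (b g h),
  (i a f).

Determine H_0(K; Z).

H_0 = Z.

Fix the vertex order a < b < c < d < e < f < g < h < i and write every simplex with vertices in increasing order. Then dim K = 2 and the simplices of K are:

  0-simplices (9): a, b, c, d, e, f, g, h, i
  1-simplices (27): ab, ac, ae, af, ah, ai, bc, bd, bg, bh, bi, cd, ce, cf, cg, de, df, dh, di, eg, eh, ei, fg, fh, fi, gh, gi
  2-simplices (18): abc, abi, ace, aeh, afh, afi, bcd, bdh, bgh, bgi, cdf, ceg, cfg, deh, dei, dfi, egi, fgh

giving chain groups C_0 ≅ Z^9, C_1 ≅ Z^27, C_2 ≅ Z^18.

The boundary map ∂_1: C_1 → C_0 sends each edge [p,q] (with p < q) to q − p.
This gives a 9×27 integer matrix of rank 8; reducing to Smith normal form yields diagonal entries (1,1,1,1,1,1,1,1).

∂_2: C_2 → C_1 acts by ∂[p,q,r] = [q,r] − [p,r] + [p,q]. For instance
  ∂afh = fh − ah + af,
  ∂ceg = eg − cg + ce.
This gives a 27×18 integer matrix of rank 17; reducing to Smith normal form yields diagonal entries (1,1,1,1,1,1,1,1,1,1,1,1,1,1,1,1,1).

From H_k ≅ ker(∂_k) / im(∂_{k+1}) we obtain:

  H_0: rank C_0 − rank ∂_1 = 9 − 8 = 1, and the invariant factors of ∂_1 are all 1, so H_0 = Z.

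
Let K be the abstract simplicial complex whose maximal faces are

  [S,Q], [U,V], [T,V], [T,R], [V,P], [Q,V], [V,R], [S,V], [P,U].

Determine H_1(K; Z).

H_1 ≅ Z^3.

Take the total order P < Q < R < S < T < U < V on the vertex set. Then K (dimension 1) consists of the simplices:

  0-simplices (7): P, Q, R, S, T, U, V
  1-simplices (9): PU, PV, QS, QV, RT, RV, SV, TV, UV

so the chain groups are C_0 ≅ Z^7, C_1 ≅ Z^9.

∂_1: C_1 → C_0 maps an edge to its endpoints' difference, ∂[p,q] = q − p. For instance
  ∂RT = T − R.
As a 7×9 matrix over Z this has rank 6, with invariant factors (1,1,1,1,1,1).

Now H_k = ker ∂_k / im ∂_{k+1}, so:

  H_1: rank ker ∂_1 − rank ∂_2 = (9 − 6) − 0 = 3, and there is no ∂_2, so H_1 ≅ Z^3.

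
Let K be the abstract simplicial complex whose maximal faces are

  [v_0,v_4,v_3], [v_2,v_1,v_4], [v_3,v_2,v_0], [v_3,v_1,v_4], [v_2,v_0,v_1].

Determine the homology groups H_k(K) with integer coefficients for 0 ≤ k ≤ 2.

H_0 = Z,  H_1 = Z,  H_2 = 0.

K has 5 vertices, 10 edges, 5 triangles.
rank ∂_0 = 0, rank ∂_1 = 4 ⇒ b_0 = 5 − 0 − 4 = 1; all invariant factors of ∂_1 are 1 so no torsion. So H_0 = Z.
rank ∂_1 = 4, rank ∂_2 = 5 ⇒ b_1 = 10 − 4 − 5 = 1; all invariant factors of ∂_2 are 1 so no torsion. So H_1 = Z.
rank ∂_2 = 5, rank ∂_3 = 0 ⇒ b_2 = 5 − 5 − 0 = 0. So H_2 = 0.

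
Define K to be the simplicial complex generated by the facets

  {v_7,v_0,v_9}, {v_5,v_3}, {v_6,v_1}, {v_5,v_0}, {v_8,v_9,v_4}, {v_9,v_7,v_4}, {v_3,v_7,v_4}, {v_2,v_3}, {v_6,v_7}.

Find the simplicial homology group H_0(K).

H_0 = Z.

K has 10 vertices, 14 edges, 4 triangles.
rank ∂_0 = 0, rank ∂_1 = 9 ⇒ b_0 = 10 − 0 − 9 = 1; all invariant factors of ∂_1 are 1 so no torsion. So H_0 = Z.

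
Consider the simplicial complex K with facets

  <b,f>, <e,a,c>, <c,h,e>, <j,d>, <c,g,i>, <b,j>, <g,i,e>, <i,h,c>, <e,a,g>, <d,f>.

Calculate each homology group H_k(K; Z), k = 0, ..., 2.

Take the total order a < b < c < d < e < f < g < h < i < j on the vertex set. Then K (dimension 2) consists of the simplices:

  0-simplices (10): a, b, c, d, e, f, g, h, i, j
  1-simplices (16): ac, ae, ag, bf, bj, ce, cg, ch, ci, df, dj, eg, eh, ei, gi, hi
  2-simplices (6): ace, aeg, ceh, cgi, chi, egi

giving chain groups C_0 ≅ Z^10, C_1 ≅ Z^16, C_2 ≅ Z^6.

∂_1: C_1 → C_0 sends each edge [p,q] (with p < q) to q − p.
This gives a 10×16 integer matrix of rank 8; reducing to Smith normal form yields diagonal entries (1,1,1,1,1,1,1,1).

The boundary map ∂_2: C_2 → C_1 sends each 2-simplex [p,q,r] to [q,r] − [p,r] + [p,q]. For instance
  ∂aeg = eg − ag + ae,
  ∂ace = ce − ae + ac.
The 16×6 boundary matrix has rank 6 and Smith normal form diag(1,1,1,1,1,1).

Now H_k = ker ∂_k / im ∂_{k+1}, so:

  H_0: rank C_0 − rank ∂_1 = 10 − 8 = 2, and the invariant factors of ∂_1 are all 1, so H_0 ≅ Z^2.
  H_1: rank ker ∂_1 − rank ∂_2 = (16 − 8) − 6 = 2, and the invariant factors of ∂_2 are all 1, so H_1 ≅ Z^2.
  H_2: rank ker ∂_2 − rank ∂_3 = (6 − 6) − 0 = 0, and there is no ∂_3, so H_2 ≅ 0.

As a check, the Euler characteristic is 10 − 16 + 6 = 0, which agrees with 2 − 2 + 0 = 0.
(K is a triangulation of the disjoint union of the circle S^1 and the cylinder S^1 x I.)

H_0 ≅ Z^2,  H_1 ≅ Z^2,  H_2 = 0.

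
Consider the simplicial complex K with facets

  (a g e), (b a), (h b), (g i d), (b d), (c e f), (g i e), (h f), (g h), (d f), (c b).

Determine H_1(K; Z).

Order the vertices as a < b < c < d < e < f < g < h < i. Listing each simplex with vertices in this order, K has dimension 2 with simplices:

  0-simplices (9): a, b, c, d, e, f, g, h, i
  1-simplices (17): ab, ae, ag, bc, bd, bh, ce, cf, df, dg, di, ef, eg, ei, fh, gh, gi
  2-simplices (4): aeg, cef, dgi, egi

so the chain groups are C_0 ≅ Z^9, C_1 ≅ Z^17, C_2 ≅ Z^4.

Boundary ∂_1: C_1 → C_0 sends each edge [p,q] (with p < q) to q − p.
The 9×17 boundary matrix has rank 8 and Smith normal form diag(1,1,1,1,1,1,1,1).

Boundary ∂_2: C_2 → C_1 sends each 2-simplex [p,q,r] to [q,r] − [p,r] + [p,q]. For instance
  ∂egi = gi − ei + eg,
  ∂aeg = eg − ag + ae.
The resulting 17×4 matrix has rank 4, and its Smith normal form has invariant factors (1,1,1,1).

Reading off H_k = ker ∂_k / im ∂_{k+1}:

  H_1: rank ker ∂_1 − rank ∂_2 = (17 − 8) − 4 = 5, and the invariant factors of ∂_2 are all 1, so H_1 = Z^5.

H_1 ≅ Z^5.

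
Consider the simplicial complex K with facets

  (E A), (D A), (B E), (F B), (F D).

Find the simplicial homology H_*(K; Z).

We work with the vertex ordering A < B < D < E < F. The simplices of K, each written with vertices in increasing order, are:

  0-simplices (5): A, B, D, E, F
  1-simplices (5): AD, AE, BE, BF, DF

Hence C_0 ≅ Z^5, C_1 ≅ Z^5.

Boundary ∂_1: C_1 → C_0 maps an edge to its endpoints' difference, ∂[p,q] = q − p. For instance
  ∂DF = F − D.
The 5×5 boundary matrix has rank 4 and Smith normal form diag(1,1,1,1).

Reading off H_k = ker ∂_k / im ∂_{k+1}:

  H_0: rank C_0 − rank ∂_1 = 5 − 4 = 1, and the invariant factors of ∂_1 are all 1, so H_0 ≅ Z.
  H_1: rank ker ∂_1 − rank ∂_2 = (5 − 4) − 0 = 1, and there is no ∂_2, so H_1 ≅ Z.

As a check, the Euler characteristic is 5 − 5 = 0, which agrees with 1 − 1 = 0.
(K is a triangulation of the circle S^1.)

H_0 = Z,  H_1 = Z.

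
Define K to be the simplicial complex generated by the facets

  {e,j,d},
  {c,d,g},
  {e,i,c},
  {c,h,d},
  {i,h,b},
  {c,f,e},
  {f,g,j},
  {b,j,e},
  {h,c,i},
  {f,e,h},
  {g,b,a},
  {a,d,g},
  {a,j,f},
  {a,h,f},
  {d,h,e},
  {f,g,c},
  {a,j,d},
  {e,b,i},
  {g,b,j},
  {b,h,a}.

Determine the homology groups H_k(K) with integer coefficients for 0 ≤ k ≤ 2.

Fix the vertex order a < b < c < d < e < f < g < h < i < j and write every simplex with vertices in increasing order. Then dim K = 2 and the simplices of K are:

  0-simplices (10): a, b, c, d, e, f, g, h, i, j
  1-simplices (30): ab, ad, af, ag, ah, aj, be, bg, bh, bi, bj, cd, ce, cf, cg, ch, ci, de, dg, dh, dj, ef, eh, ei, ej, fg, fh, fj, gj, hi
  2-simplices (20): abg, abh, adg, adj, afh, afj, bei, bej, bgj, bhi, cdg, cdh, cef, cei, cfg, chi, deh, dej, efh, fgj

so the chain groups are C_0 ≅ Z^10, C_1 ≅ Z^30, C_2 ≅ Z^20.

Boundary ∂_1: C_1 → C_0 maps an edge to its endpoints' difference, ∂[p,q] = q − p.
This gives a 10×30 integer matrix of rank 9; reducing to Smith normal form yields diagonal entries (1,1,1,1,1,1,1,1,1).

Boundary ∂_2: C_2 → C_1 maps a triangle to the signed sum of its edges. For instance
  ∂afh = fh − ah + af,
  ∂fgj = gj − fj + fg.
As a 30×20 matrix over Z this has rank 20, with invariant factors (1,1,1,1,1,1,1,1,1,1,1,1,1,1,1,1,1,1,1,2).

Now H_k = ker ∂_k / im ∂_{k+1}, so:

  H_0: rank C_0 − rank ∂_1 = 10 − 9 = 1, and the invariant factors of ∂_1 are all 1, so H_0 ≅ Z.
  H_1: rank ker ∂_1 − rank ∂_2 = (30 − 9) − 20 = 1, and ∂_2 has invariant factor 2 > 1, so H_1 ≅ Z ⊕ Z/2.
  H_2: rank ker ∂_2 − rank ∂_3 = (20 − 20) − 0 = 0, and there is no ∂_3, so H_2 ≅ 0.

H_0 = Z,  H_1 = Z ⊕ Z/2,  H_2 = 0.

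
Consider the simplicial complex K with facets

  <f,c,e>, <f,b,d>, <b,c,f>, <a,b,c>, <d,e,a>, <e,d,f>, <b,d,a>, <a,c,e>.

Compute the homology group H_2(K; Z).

Take the total order a < b < c < d < e < f on the vertex set. Then K (dimension 2) consists of the simplices:

  0-simplices (6): a, b, c, d, e, f
  1-simplices (12): ab, ac, ad, ae, bc, bd, bf, ce, cf, de, df, ef
  2-simplices (8): abc, abd, ace, ade, bcf, bdf, cef, def

so the chain groups are C_0 ≅ Z^6, C_1 ≅ Z^12, C_2 ≅ Z^8.

Boundary ∂_1: C_1 → C_0 sends each edge [p,q] (with p < q) to q − p. For instance
  ∂ad = d − a.
As a 6×12 matrix over Z this has rank 5, with invariant factors (1,1,1,1,1).

∂_2: C_2 → C_1 maps a triangle to the signed sum of its edges. For instance
  ∂bcf = cf − bf + bc,
  ∂abc = bc − ac + ab.
The resulting 12×8 matrix has rank 7, and its Smith normal form has invariant factors (1,1,1,1,1,1,1).

From H_k ≅ ker(∂_k) / im(∂_{k+1}) we obtain:

  H_2: rank ker ∂_2 − rank ∂_3 = (8 − 7) − 0 = 1, and there is no ∂_3, so H_2 = Z.

(K is a triangulation of the 2-sphere S^2.)

H_2 = Z.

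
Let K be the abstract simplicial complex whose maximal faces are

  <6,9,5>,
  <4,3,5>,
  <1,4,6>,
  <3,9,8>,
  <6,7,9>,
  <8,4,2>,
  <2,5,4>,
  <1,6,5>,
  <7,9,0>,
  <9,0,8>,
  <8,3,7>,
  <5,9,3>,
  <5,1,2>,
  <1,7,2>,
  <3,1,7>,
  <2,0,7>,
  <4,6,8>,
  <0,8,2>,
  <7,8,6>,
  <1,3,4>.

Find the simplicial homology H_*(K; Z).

Order the vertices as 0 < 1 < 2 < 3 < 4 < 5 < 6 < 7 < 8 < 9. Listing each simplex with vertices in this order, K has dimension 2 with simplices:

  0-simplices (10): [0], [1], [2], [3], [4], [5], [6], [7], [8], [9]
  1-simplices (30): (30 of them)
  2-simplices (20): (20 of them)

Hence C_0 ≅ Z^10, C_1 ≅ Z^30, C_2 ≅ Z^20.

The boundary map ∂_1: C_1 → C_0 maps an edge to its endpoints' difference, ∂[p,q] = q − p.
The resulting 10×30 matrix has rank 9, and its Smith normal form has invariant factors (1,1,1,1,1,1,1,1,1).

The boundary map ∂_2: C_2 → C_1 maps a triangle to the signed sum of its edges. For instance
  ∂[1,3,4] = [3,4] − [1,4] + [1,3],
  ∂[6,7,9] = [7,9] − [6,9] + [6,7].
The resulting 30×20 matrix has rank 20, and its Smith normal form has invariant factors (1,1,1,1,1,1,1,1,1,1,1,1,1,1,1,1,1,1,1,2).

From H_k ≅ ker(∂_k) / im(∂_{k+1}) we obtain:

  H_0: rank C_0 − rank ∂_1 = 10 − 9 = 1, and the invariant factors of ∂_1 are all 1, so H_0 = Z.
  H_1: rank ker ∂_1 − rank ∂_2 = (30 − 9) − 20 = 1, and ∂_2 has invariant factor 2 > 1, so H_1 = Z × Z/2.
  H_2: rank ker ∂_2 − rank ∂_3 = (20 − 20) − 0 = 0, and there is no ∂_3, so H_2 = 0.

H_0 = Z,  H_1 = Z × Z/2,  H_2 = 0.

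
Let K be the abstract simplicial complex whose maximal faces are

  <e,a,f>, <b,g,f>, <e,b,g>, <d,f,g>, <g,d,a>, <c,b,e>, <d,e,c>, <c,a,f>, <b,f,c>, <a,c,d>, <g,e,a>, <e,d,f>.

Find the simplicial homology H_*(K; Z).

Fix the vertex order a < b < c < d < e < f < g and write every simplex with vertices in increasing order. Then dim K = 2 and the simplices of K are:

  0-simplices (7): a, b, c, d, e, f, g
  1-simplices (18): ac, ad, ae, af, ag, bc, be, bf, bg, cd, ce, cf, de, df, dg, ef, eg, fg
  2-simplices (12): acd, acf, adg, aef, aeg, bce, bcf, beg, bfg, cde, def, dfg

so the chain groups are C_0 ≅ Z^7, C_1 ≅ Z^18, C_2 ≅ Z^12.

The boundary map ∂_1: C_1 → C_0 maps an edge to its endpoints' difference, ∂[p,q] = q − p. For instance
  ∂eg = g − e.
The 7×18 boundary matrix has rank 6 and Smith normal form diag(1,1,1,1,1,1).

Boundary ∂_2: C_2 → C_1 maps a triangle to the signed sum of its edges. For instance
  ∂def = ef − df + de,
  ∂bce = ce − be + bc.
The resulting 18×12 matrix has rank 12, and its Smith normal form has invariant factors (1,1,1,1,1,1,1,1,1,1,1,2).

Computing H_k = (kernel of ∂_k) / (image of ∂_{k+1}):

  H_0: rank C_0 − rank ∂_1 = 7 − 6 = 1, and the invariant factors of ∂_1 are all 1, so H_0 = Z.
  H_1: rank ker ∂_1 − rank ∂_2 = (18 − 6) − 12 = 0, and ∂_2 has invariant factor 2 > 1, so H_1 = Z_2.
  H_2: rank ker ∂_2 − rank ∂_3 = (12 − 12) − 0 = 0, and there is no ∂_3, so H_2 = 0.

As a check, the Euler characteristic is 7 − 18 + 12 = 1, which agrees with 1 − 0 + 0 = 1.
(K is a triangulation of the real projective plane RP^2.)

H_0 = Z,  H_1 = Z_2,  H_2 = 0.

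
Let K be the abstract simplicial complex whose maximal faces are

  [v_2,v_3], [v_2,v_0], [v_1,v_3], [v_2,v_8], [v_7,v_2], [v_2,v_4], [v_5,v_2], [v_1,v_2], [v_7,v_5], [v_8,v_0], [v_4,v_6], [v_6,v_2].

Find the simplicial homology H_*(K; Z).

Fix the vertex order v_0 < v_1 < v_2 < v_3 < v_4 < v_5 < v_6 < v_7 < v_8 and write every simplex with vertices in increasing order. Then dim K = 1 and the simplices of K are:

  0-simplices (9): [v_0], [v_1], [v_2], [v_3], [v_4], [v_5], [v_6], [v_7], [v_8]
  1-simplices (12): [v_0,v_2], [v_0,v_8], [v_1,v_2], [v_1,v_3], [v_2,v_3], [v_2,v_4], [v_2,v_5], [v_2,v_6], [v_2,v_7], [v_2,v_8], [v_4,v_6], [v_5,v_7]

Hence C_0 ≅ Z^9, C_1 ≅ Z^12.

∂_1: C_1 → C_0 is given by ∂[p,q] = [q] − [p]. For instance
  ∂[v_1,v_2] = [v_2] − [v_1].
This gives a 9×12 integer matrix of rank 8; reducing to Smith normal form yields diagonal entries (1,1,1,1,1,1,1,1).

Computing H_k = (kernel of ∂_k) / (image of ∂_{k+1}):

  H_0: rank C_0 − rank ∂_1 = 9 − 8 = 1, and the invariant factors of ∂_1 are all 1, so H_0 ≅ Z.
  H_1: rank ker ∂_1 − rank ∂_2 = (12 − 8) − 0 = 4, and there is no ∂_2, so H_1 ≅ Z^4.

As a check, the Euler characteristic is 9 − 12 = -3, which agrees with 1 − 4 = -3.

H_0 ≅ Z,  H_1 ≅ Z^4.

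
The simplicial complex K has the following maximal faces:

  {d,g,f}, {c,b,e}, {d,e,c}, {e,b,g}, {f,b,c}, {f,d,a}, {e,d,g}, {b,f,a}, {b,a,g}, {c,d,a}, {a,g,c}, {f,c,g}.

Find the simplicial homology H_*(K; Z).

H_0 = Z,  H_1 = Z/2Z,  H_2 = 0.

We work with the vertex ordering a < b < c < d < e < f < g. The simplices of K, each written with vertices in increasing order, are:

  0-simplices (7): a, b, c, d, e, f, g
  1-simplices (18): ab, ac, ad, af, ag, bc, be, bf, bg, cd, ce, cf, cg, de, df, dg, eg, fg
  2-simplices (12): abf, abg, acd, acg, adf, bce, bcf, beg, cde, cfg, deg, dfg

so the chain groups are C_0 ≅ Z^7, C_1 ≅ Z^18, C_2 ≅ Z^12.

Boundary ∂_1: C_1 → C_0 sends each edge [p,q] (with p < q) to q − p. For instance
  ∂cg = g − c.
The 7×18 boundary matrix has rank 6 and Smith normal form diag(1,1,1,1,1,1).

Boundary ∂_2: C_2 → C_1 sends each 2-simplex [p,q,r] to [q,r] − [p,r] + [p,q]. For instance
  ∂acd = cd − ad + ac,
  ∂bcf = cf − bf + bc.
The resulting 18×12 matrix has rank 12, and its Smith normal form has invariant factors (1,1,1,1,1,1,1,1,1,1,1,2).

Reading off H_k = ker ∂_k / im ∂_{k+1}:

  H_0: rank C_0 − rank ∂_1 = 7 − 6 = 1, and the invariant factors of ∂_1 are all 1, so H_0 ≅ Z.
  H_1: rank ker ∂_1 − rank ∂_2 = (18 − 6) − 12 = 0, and ∂_2 has invariant factor 2 > 1, so H_1 ≅ Z/2Z.
  H_2: rank ker ∂_2 − rank ∂_3 = (12 − 12) − 0 = 0, and there is no ∂_3, so H_2 ≅ 0.

As a check, the Euler characteristic is 7 − 18 + 12 = 1, which agrees with 1 − 0 + 0 = 1.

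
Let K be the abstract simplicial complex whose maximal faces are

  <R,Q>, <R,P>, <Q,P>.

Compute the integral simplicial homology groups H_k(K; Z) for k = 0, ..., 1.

H_0 = Z,  H_1 = Z.

We work with the vertex ordering P < Q < R. The simplices of K, each written with vertices in increasing order, are:

  0-simplices (3): P, Q, R
  1-simplices (3): PQ, PR, QR

so the chain groups are C_0 ≅ Z^3, C_1 ≅ Z^3.

Boundary ∂_1: C_1 → C_0 is given by ∂[p,q] = [q] − [p]. For instance
  ∂QR = R − Q.
This gives a 3×3 integer matrix of rank 2; reducing to Smith normal form yields diagonal entries (1,1).

Computing H_k = (kernel of ∂_k) / (image of ∂_{k+1}):

  H_0: rank C_0 − rank ∂_1 = 3 − 2 = 1, and the invariant factors of ∂_1 are all 1, so H_0 ≅ Z.
  H_1: rank ker ∂_1 − rank ∂_2 = (3 − 2) − 0 = 1, and there is no ∂_2, so H_1 ≅ Z.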